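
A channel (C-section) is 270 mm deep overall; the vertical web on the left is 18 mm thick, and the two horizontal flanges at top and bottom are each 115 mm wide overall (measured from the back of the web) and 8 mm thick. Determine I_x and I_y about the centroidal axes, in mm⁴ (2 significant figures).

Treat the section as a set of non-overlapping primitives; coordinates are from the bounding-box lower-left.
Web: 18 × 270, A = 4 860 mm², y = 135 mm, Ī = 29 524 500 mm⁴.
Top flange (beyond web): 97 × 8, A = 776 mm², y = 266 mm, Ī = 4 139 mm⁴.
Bottom flange (beyond web): 97 × 8, A = 776 mm², y = 4 mm, Ī = 4 139 mm⁴.
By symmetry the centroid is at mid-height, ȳ = 135 mm.
Transfer each piece to the centroidal x-axis using Ī + A·d² with d = y − 135:
  web: d = 0 mm → contributes +29 524 500 mm⁴
  top flange (beyond web): d = 131 mm → contributes +13 321 075 mm⁴
  bottom flange (beyond web): d = -131 mm → contributes +13 321 075 mm⁴
Total I = 56 166 649 mm⁴.
For the y-axis: x̄ = 22.92 mm.
Repeating about the centroidal y-axis gives I_y = 5 237 406 mm⁴.

I_x ≈ 5.6 × 10⁷ mm⁴, I_y ≈ 5.2 × 10⁶ mm⁴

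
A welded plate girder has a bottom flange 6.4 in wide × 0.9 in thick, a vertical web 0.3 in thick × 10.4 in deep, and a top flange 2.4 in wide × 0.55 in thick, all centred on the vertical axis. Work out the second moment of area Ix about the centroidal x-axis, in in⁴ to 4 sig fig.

Decompose the section into non-overlapping parts with the origin at the bottom-left of its bounding rectangle.
Bottom plate: 6.4 × 0.9, A = 5.76 in², y = 0.45 in, Ī = 0.3888 in⁴.
Web plate: 0.3 × 10.4, A = 3.12 in², y = 6.1 in, Ī = 28.1216 in⁴.
Top plate: 2.4 × 0.55, A = 1.32 in², y = 11.575 in, Ī = 0.033275 in⁴.
Centroid: ȳ = ΣA·y / ΣA = 3.61794 in.
Transfer each piece to the centroidal x-axis using Ī + A·d² with d = y − 3.61794:
  bottom plate: d = -3.16794 in → contributes +58.1953 in⁴
  web plate: d = 2.48206 in → contributes +47.3427 in⁴
  top plate: d = 7.95706 in → contributes +83.6088 in⁴
Total I = 189.147 in⁴.

Ix ≈ 189.1 in⁴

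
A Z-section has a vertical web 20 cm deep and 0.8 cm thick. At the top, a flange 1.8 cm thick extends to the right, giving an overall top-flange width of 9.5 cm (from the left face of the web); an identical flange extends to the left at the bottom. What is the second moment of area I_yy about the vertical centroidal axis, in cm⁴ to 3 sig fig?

I_yy ≈ 905 cm⁴

Treat the section as a set of non-overlapping primitives; coordinates are from the bounding-box lower-left.
Web: 0.8 × 20, A = 16 cm², x = 9.1 cm, Ī = 0.85333 cm⁴.
Top flange (beyond web): 8.7 × 1.8, A = 15.66 cm², x = 13.85 cm, Ī = 98.775 cm⁴.
Bottom flange (beyond web): 8.7 × 1.8, A = 15.66 cm², x = 4.35 cm, Ī = 98.775 cm⁴.
Centroid: x̄ = ΣA·x / ΣA = 9.1 cm.
Transfer each piece to the vertical centroidal axis using Ī + A·d² with d = x − 9.1:
  web: d = 0 cm → contributes +0.85333 cm⁴
  top flange (beyond web): d = 4.75 cm → contributes +452.1 cm⁴
  bottom flange (beyond web): d = -4.75 cm → contributes +452.1 cm⁴
Total I = 905.06 cm⁴.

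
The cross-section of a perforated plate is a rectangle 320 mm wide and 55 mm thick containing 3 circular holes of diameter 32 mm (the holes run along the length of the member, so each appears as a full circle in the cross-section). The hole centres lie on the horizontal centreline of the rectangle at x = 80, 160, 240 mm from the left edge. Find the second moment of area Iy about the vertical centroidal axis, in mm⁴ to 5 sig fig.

Iy ≈ 1.3974 × 10⁸ mm⁴

Treat the section as a set of non-overlapping primitives; coordinates are from the bounding-box lower-left.
Plate: 320 × 55, A = 17 600 mm², x = 160 mm, Ī = 150 186 667 mm⁴.
Hole 1 (subtracted): ⌀32, A = 804.2477 mm², x = 80 mm, Ī = 51471.85 mm⁴.
Hole 2 (subtracted): ⌀32, A = 804.2477 mm², x = 160 mm, Ī = 51471.85 mm⁴.
Hole 3 (subtracted): ⌀32, A = 804.2477 mm², x = 240 mm, Ī = 51471.85 mm⁴.
By symmetry the centroid is at mid-width, x̄ = 160 mm.
Transfer each piece to the vertical centroidal axis using Ī + A·d² with d = x − 160:
  plate: d = 0 mm → contributes +150 186 667 mm⁴
  hole 1: d = -80 mm → contributes −5 198 657 mm⁴
  hole 2: d = 0 mm → contributes −51471.85 mm⁴
  hole 3: d = 80 mm → contributes −5 198 657 mm⁴
Total I = 139 737 880 mm⁴.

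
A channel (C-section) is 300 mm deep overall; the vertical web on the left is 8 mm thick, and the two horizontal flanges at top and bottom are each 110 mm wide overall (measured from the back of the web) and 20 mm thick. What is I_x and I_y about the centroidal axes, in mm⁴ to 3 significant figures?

I_x ≈ 9.81 × 10⁷ mm⁴, I_y ≈ 8.12 × 10⁶ mm⁴

Split into non-overlapping primitives; take the origin at the lower-left of the bounding box.
Web: 8 × 300, A = 2 400 mm², y = 150 mm, Ī = 18 000 000 mm⁴.
Top flange (beyond web): 102 × 20, A = 2 040 mm², y = 290 mm, Ī = 68 000 mm⁴.
Bottom flange (beyond web): 102 × 20, A = 2 040 mm², y = 10 mm, Ī = 68 000 mm⁴.
By symmetry the centroid is at mid-height, ȳ = 150 mm.
Transfer each piece to the centroidal x-axis using Ī + A·d² with d = y − 150:
  web: d = 0 mm → contributes +18 000 000 mm⁴
  top flange (beyond web): d = 140 mm → contributes +40 052 000 mm⁴
  bottom flange (beyond web): d = -140 mm → contributes +40 052 000 mm⁴
Total I = 98 104 000 mm⁴.
For the y-axis: x̄ = 38.63 mm.
Repeating about the centroidal y-axis gives I_y = 8 121 271 mm⁴.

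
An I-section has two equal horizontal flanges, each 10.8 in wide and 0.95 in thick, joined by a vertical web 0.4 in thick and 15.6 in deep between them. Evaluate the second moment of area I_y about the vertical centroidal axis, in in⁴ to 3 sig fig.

I_y ≈ 200 in⁴

Treat the section as a set of non-overlapping primitives; coordinates are from the bounding-box lower-left.
Bottom flange: 10.8 × 0.95, A = 10.26 in², x = 5.4 in, Ī = 99.727 in⁴.
Web: 0.4 × 15.6, A = 6.24 in², x = 5.4 in, Ī = 0.0832 in⁴.
Top flange: 10.8 × 0.95, A = 10.26 in², x = 5.4 in, Ī = 99.727 in⁴.
By symmetry the centroid is at mid-width, x̄ = 5.4 in.
All pieces are centred on the vertical centroidal axis, so I = ΣĪ = 199.54 in⁴.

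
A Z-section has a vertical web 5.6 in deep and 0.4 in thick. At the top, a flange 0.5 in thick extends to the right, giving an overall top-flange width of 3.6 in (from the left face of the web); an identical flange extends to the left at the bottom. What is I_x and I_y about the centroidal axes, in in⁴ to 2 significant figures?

Decompose the section into non-overlapping parts with the origin at the bottom-left of its bounding rectangle.
Web: 0.4 × 5.6, A = 2.24 in², y = 2.8 in, Ī = 5.854 in⁴.
Top flange (beyond web): 3.2 × 0.5, A = 1.6 in², y = 5.35 in, Ī = 0.03333 in⁴.
Bottom flange (beyond web): 3.2 × 0.5, A = 1.6 in², y = 0.25 in, Ī = 0.03333 in⁴.
Centroid: ȳ = ΣA·y / ΣA = 2.8 in.
Transfer each piece to the centroidal x-axis using Ī + A·d² with d = y − 2.8:
  web: d = 0 in → contributes +5.854 in⁴
  top flange (beyond web): d = 2.55 in → contributes +10.44 in⁴
  bottom flange (beyond web): d = -2.55 in → contributes +10.44 in⁴
Total I = 26.73 in⁴.
For the y-axis: x̄ = 3.4 in.
Repeating about the centroidal y-axis gives I_y = 13.13 in⁴.

I_x ≈ 27 in⁴, I_y ≈ 13 in⁴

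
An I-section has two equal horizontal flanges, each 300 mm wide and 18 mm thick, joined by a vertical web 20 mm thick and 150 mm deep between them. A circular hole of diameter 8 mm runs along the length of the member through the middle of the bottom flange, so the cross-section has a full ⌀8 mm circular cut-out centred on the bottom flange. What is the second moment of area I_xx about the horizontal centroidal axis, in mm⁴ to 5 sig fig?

Split into non-overlapping primitives; take the origin at the lower-left of the bounding box.
Bottom flange: 300 × 18, A = 5 400 mm², y = 9 mm, Ī = 145 800 mm⁴.
Web: 20 × 150, A = 3 000 mm², y = 93 mm, Ī = 5 625 000 mm⁴.
Top flange: 300 × 18, A = 5 400 mm², y = 177 mm, Ī = 145 800 mm⁴.
Hole (subtracted): ⌀8, A = 50.26548 mm², y = 9 mm, Ī = 201.0619 mm⁴.
Centroid: ȳ = ΣA·y / ΣA = 93.30708 mm.
Transfer each piece to the horizontal centroidal axis using Ī + A·d² with d = y − 93.30708:
  bottom flange: d = -84.30708 mm → contributes +38 527 294 mm⁴
  web: d = -0.3070823 mm → contributes +5 625 283 mm⁴
  top flange: d = 83.69292 mm → contributes +37 970 124 mm⁴
  hole: d = -84.30708 mm → contributes −357472.2 mm⁴
Total I = 81 765 229 mm⁴.

I_xx ≈ 8.1765 × 10⁷ mm⁴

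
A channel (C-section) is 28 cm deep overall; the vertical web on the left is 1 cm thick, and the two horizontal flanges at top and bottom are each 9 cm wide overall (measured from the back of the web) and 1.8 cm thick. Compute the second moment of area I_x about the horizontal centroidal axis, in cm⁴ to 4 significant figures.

I_x ≈ 6779 cm⁴

Break the section into simple shapes (no overlaps), measuring from the bottom-left corner of the bounding box.
Web: 1 × 28, A = 28 cm², y = 14 cm, Ī = 1829.33 cm⁴.
Top flange (beyond web): 8 × 1.8, A = 14.4 cm², y = 27.1 cm, Ī = 3.888 cm⁴.
Bottom flange (beyond web): 8 × 1.8, A = 14.4 cm², y = 0.9 cm, Ī = 3.888 cm⁴.
By symmetry the centroid is at mid-height, ȳ = 14 cm.
Transfer each piece to the horizontal centroidal axis using Ī + A·d² with d = y − 14:
  web: d = 0 cm → contributes +1829.33 cm⁴
  top flange (beyond web): d = 13.1 cm → contributes +2475.07 cm⁴
  bottom flange (beyond web): d = -13.1 cm → contributes +2475.07 cm⁴
Total I = 6779.48 cm⁴.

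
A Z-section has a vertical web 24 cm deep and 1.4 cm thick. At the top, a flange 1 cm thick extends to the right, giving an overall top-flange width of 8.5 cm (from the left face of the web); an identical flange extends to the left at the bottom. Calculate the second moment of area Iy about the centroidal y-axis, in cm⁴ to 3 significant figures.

Iy ≈ 322 cm⁴

Break the section into simple shapes (no overlaps), measuring from the bottom-left corner of the bounding box.
Web: 1.4 × 24, A = 33.6 cm², x = 7.8 cm, Ī = 5.488 cm⁴.
Top flange (beyond web): 7.1 × 1, A = 7.1 cm², x = 12.05 cm, Ī = 29.826 cm⁴.
Bottom flange (beyond web): 7.1 × 1, A = 7.1 cm², x = 3.55 cm, Ī = 29.826 cm⁴.
Centroid: x̄ = ΣA·x / ΣA = 7.8 cm.
Transfer each piece to the centroidal y-axis using Ī + A·d² with d = x − 7.8:
  web: d = 0 cm → contributes +5.488 cm⁴
  top flange (beyond web): d = 4.25 cm → contributes +158.07 cm⁴
  bottom flange (beyond web): d = -4.25 cm → contributes +158.07 cm⁴
Total I = 321.63 cm⁴.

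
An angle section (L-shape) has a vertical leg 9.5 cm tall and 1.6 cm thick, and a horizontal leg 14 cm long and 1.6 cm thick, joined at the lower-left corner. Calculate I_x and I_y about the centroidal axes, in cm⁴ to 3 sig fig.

I_x ≈ 253 cm⁴, I_y ≈ 679 cm⁴

Treat the section as a set of non-overlapping primitives; coordinates are from the bounding-box lower-left.
Vertical leg: 1.6 × 9.5, A = 15.2 cm², y = 4.75 cm, Ī = 114.32 cm⁴.
Horizontal leg (remainder): 12.4 × 1.6, A = 19.84 cm², y = 0.8 cm, Ī = 4.2325 cm⁴.
Centroid: ȳ = ΣA·y / ΣA = 2.5135 cm.
Transfer each piece to the centroidal x-axis using Ī + A·d² with d = y − 2.5135:
  vertical leg: d = 2.2365 cm → contributes +190.35 cm⁴
  horizontal leg (remainder): d = -1.7135 cm → contributes +62.482 cm⁴
Total I = 252.83 cm⁴.
For the y-axis: x̄ = 4.7635 cm.
Repeating about the centroidal y-axis gives I_y = 679.17 cm⁴.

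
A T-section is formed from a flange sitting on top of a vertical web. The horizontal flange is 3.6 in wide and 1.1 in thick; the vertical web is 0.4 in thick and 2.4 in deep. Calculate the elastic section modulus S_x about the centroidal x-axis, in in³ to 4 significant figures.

S_x ≈ 1.237 in³

Decompose the section into non-overlapping parts with the origin at the bottom-left of its bounding rectangle.
Flange: 3.6 × 1.1, A = 3.96 in², y = 2.95 in, Ī = 0.3993 in⁴.
Web: 0.4 × 2.4, A = 0.96 in², y = 1.2 in, Ī = 0.4608 in⁴.
Centroid: ȳ = ΣA·y / ΣA = 2.60854 in.
Transfer each piece to the centroidal x-axis using Ī + A·d² with d = y − 2.60854:
  flange: d = 0.341463 in → contributes +0.861025 in⁴
  web: d = -1.40854 in → contributes +2.36542 in⁴
Total I = 3.22644 in⁴.
Extreme fibre distance c = 2.60854 in; S = I/c = 1.23688 in³.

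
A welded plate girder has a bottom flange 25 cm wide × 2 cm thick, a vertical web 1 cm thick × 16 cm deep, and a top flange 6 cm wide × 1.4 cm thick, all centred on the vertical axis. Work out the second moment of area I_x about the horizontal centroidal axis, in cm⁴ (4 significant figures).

I_x ≈ 3136 cm⁴

Split into non-overlapping primitives; take the origin at the lower-left of the bounding box.
Bottom plate: 25 × 2, A = 50 cm², y = 1 cm, Ī = 16.6667 cm⁴.
Web plate: 1 × 16, A = 16 cm², y = 10 cm, Ī = 341.333 cm⁴.
Top plate: 6 × 1.4, A = 8.4 cm², y = 18.7 cm, Ī = 1.372 cm⁴.
Centroid: ȳ = ΣA·y / ΣA = 4.93387 cm.
Transfer each piece to the horizontal centroidal axis using Ī + A·d² with d = y − 4.93387:
  bottom plate: d = -3.93387 cm → contributes +790.434 cm⁴
  web plate: d = 5.06613 cm → contributes +751.984 cm⁴
  top plate: d = 13.7661 cm → contributes +1593.22 cm⁴
Total I = 3135.64 cm⁴.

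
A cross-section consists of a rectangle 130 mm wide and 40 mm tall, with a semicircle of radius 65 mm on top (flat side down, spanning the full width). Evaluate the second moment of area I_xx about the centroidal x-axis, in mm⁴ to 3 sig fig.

Treat the section as a set of non-overlapping primitives; coordinates are from the bounding-box lower-left.
Rectangular body: 130 × 40, A = 5 200 mm², y = 20 mm, Ī = 693 333 mm⁴.
Semicircular cap: semicircle r = 65, A = 6636.6 mm², y = 67.587 mm, Ī = 1 959 230 mm⁴.
Centroid: ȳ = ΣA·y / ΣA = 46.681 mm.
Transfer each piece to the centroidal x-axis using Ī + A·d² with d = y − 46.681:
  rectangular body: d = -26.681 mm → contributes +4 395 156 mm⁴
  semicircular cap: d = 20.906 mm → contributes +4 859 727 mm⁴
Total I = 9 254 882 mm⁴.

I_xx ≈ 9.25 × 10⁶ mm⁴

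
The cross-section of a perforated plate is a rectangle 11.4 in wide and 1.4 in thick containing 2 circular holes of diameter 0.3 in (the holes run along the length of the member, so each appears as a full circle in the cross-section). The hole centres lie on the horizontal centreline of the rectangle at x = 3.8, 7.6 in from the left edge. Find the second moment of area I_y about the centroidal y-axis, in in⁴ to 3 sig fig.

I_y ≈ 172 in⁴

Treat the section as a set of non-overlapping primitives; coordinates are from the bounding-box lower-left.
Plate: 11.4 × 1.4, A = 15.96 in², x = 5.7 in, Ī = 172.85 in⁴.
Hole 1 (subtracted): ⌀0.3, A = 0.070686 in², x = 3.8 in, Ī = 0.00039761 in⁴.
Hole 2 (subtracted): ⌀0.3, A = 0.070686 in², x = 7.6 in, Ī = 0.00039761 in⁴.
By symmetry the centroid is at mid-width, x̄ = 5.7 in.
Transfer each piece to the centroidal y-axis using Ī + A·d² with d = x − 5.7:
  plate: d = 0 in → contributes +172.85 in⁴
  hole 1: d = -1.9 in → contributes −0.25557 in⁴
  hole 2: d = 1.9 in → contributes −0.25557 in⁴
Total I = 172.34 in⁴.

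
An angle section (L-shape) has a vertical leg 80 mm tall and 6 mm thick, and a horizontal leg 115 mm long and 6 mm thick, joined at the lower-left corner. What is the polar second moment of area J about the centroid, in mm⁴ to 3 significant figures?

J ≈ 2.20 × 10⁶ mm⁴

Break the section into simple shapes (no overlaps), measuring from the bottom-left corner of the bounding box.
Vertical leg: 6 × 80, A = 480 mm², y = 40 mm, Ī = 256 000 mm⁴.
Horizontal leg (remainder): 109 × 6, A = 654 mm², y = 3 mm, Ī = 1 962 mm⁴.
Centroid: ȳ = ΣA·y / ΣA = 18.661 mm.
Transfer each piece to the centroidal x-axis using Ī + A·d² with d = y − 18.661:
  vertical leg: d = 21.339 mm → contributes +474 562 mm⁴
  horizontal leg (remainder): d = -15.661 mm → contributes +162 374 mm⁴
Total I = 636 936 mm⁴.
For the y-axis: x̄ = 36.161 mm.
Repeating about the centroidal y-axis gives I_y = 1 564 208 mm⁴.
Polar second moment: J = I_x + I_y = 2 201 144 mm⁴.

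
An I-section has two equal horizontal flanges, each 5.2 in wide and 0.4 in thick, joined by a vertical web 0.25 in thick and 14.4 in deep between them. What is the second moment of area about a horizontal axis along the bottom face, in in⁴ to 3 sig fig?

Treat the section as a set of non-overlapping primitives; coordinates are from the bounding-box lower-left.
Bottom flange: 5.2 × 0.4, A = 2.08 in², y = 0.2 in, Ī = 0.027733 in⁴.
Web: 0.25 × 14.4, A = 3.6 in², y = 7.6 in, Ī = 62.208 in⁴.
Top flange: 5.2 × 0.4, A = 2.08 in², y = 15 in, Ī = 0.027733 in⁴.
Transfer each piece to the base of the section using Ī + A·d² with d = y − 0:
  bottom flange: d = 0.2 in → contributes +0.11093 in⁴
  web: d = 7.6 in → contributes +270.14 in⁴
  top flange: d = 15 in → contributes +468.03 in⁴
Total I = 738.28 in⁴.

I_base ≈ 738 in⁴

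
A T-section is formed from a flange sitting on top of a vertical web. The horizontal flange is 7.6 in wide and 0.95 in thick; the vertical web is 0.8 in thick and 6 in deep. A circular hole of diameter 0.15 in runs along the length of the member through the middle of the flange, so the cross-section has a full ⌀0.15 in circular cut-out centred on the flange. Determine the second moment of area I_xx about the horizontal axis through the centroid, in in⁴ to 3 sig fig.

Decompose the section into non-overlapping parts with the origin at the bottom-left of its bounding rectangle.
Flange: 7.6 × 0.95, A = 7.22 in², y = 6.475 in, Ī = 0.543 in⁴.
Web: 0.8 × 6, A = 4.8 in², y = 3 in, Ī = 14.4 in⁴.
Hole (subtracted): ⌀0.15, A = 0.017671 in², y = 6.475 in, Ī = 0.00002485 in⁴.
Centroid: ȳ = ΣA·y / ΣA = 5.0853 in.
Transfer each piece to the horizontal axis through the centroid using Ī + A·d² with d = y − 5.0853:
  flange: d = 1.3897 in → contributes +14.487 in⁴
  web: d = -2.0853 in → contributes +35.272 in⁴
  hole: d = 1.3897 in → contributes −0.034155 in⁴
Total I = 49.725 in⁴.

I_xx ≈ 49.7 in⁴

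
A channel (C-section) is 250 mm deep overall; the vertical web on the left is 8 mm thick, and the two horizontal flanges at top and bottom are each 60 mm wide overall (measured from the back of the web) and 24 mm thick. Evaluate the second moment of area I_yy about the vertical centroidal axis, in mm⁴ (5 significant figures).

Treat the section as a set of non-overlapping primitives; coordinates are from the bounding-box lower-left.
Web: 8 × 250, A = 2 000 mm², x = 4 mm, Ī = 10666.67 mm⁴.
Top flange (beyond web): 52 × 24, A = 1 248 mm², x = 34 mm, Ī = 281 216 mm⁴.
Bottom flange (beyond web): 52 × 24, A = 1 248 mm², x = 34 mm, Ī = 281 216 mm⁴.
Centroid: x̄ = ΣA·x / ΣA = 20.6548 mm.
Transfer each piece to the vertical centroidal axis using Ī + A·d² with d = x − 20.6548:
  web: d = -16.6548 mm → contributes +565431.7 mm⁴
  top flange (beyond web): d = 13.3452 mm → contributes +503477.6 mm⁴
  bottom flange (beyond web): d = 13.3452 mm → contributes +503477.6 mm⁴
Total I = 1 572 387 mm⁴.

I_yy ≈ 1.5724 × 10⁶ mm⁴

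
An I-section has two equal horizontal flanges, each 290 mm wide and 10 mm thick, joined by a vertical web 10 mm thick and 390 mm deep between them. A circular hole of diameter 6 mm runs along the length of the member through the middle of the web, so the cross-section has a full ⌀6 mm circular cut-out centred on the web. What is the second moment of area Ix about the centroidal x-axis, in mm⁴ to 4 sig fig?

Break the section into simple shapes (no overlaps), measuring from the bottom-left corner of the bounding box.
Bottom flange: 290 × 10, A = 2 900 mm², y = 5 mm, Ī = 24166.7 mm⁴.
Web: 10 × 390, A = 3 900 mm², y = 205 mm, Ī = 49 432 500 mm⁴.
Top flange: 290 × 10, A = 2 900 mm², y = 405 mm, Ī = 24166.7 mm⁴.
Hole (subtracted): ⌀6, A = 28.2743 mm², y = 205 mm, Ī = 63.6173 mm⁴.
By symmetry the centroid is at mid-height, ȳ = 205 mm.
Transfer each piece to the centroidal x-axis using Ī + A·d² with d = y − 205:
  bottom flange: d = -200 mm → contributes +116 024 167 mm⁴
  web: d = 0 mm → contributes +49 432 500 mm⁴
  top flange: d = 200 mm → contributes +116 024 167 mm⁴
  hole: d = 0 mm → contributes −63.6173 mm⁴
Total I = 281 480 770 mm⁴.

Ix ≈ 2.815 × 10⁸ mm⁴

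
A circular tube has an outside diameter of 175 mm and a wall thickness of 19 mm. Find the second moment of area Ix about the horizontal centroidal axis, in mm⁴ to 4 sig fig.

Ix ≈ 2.875 × 10⁷ mm⁴

Decompose the section into non-overlapping parts with the origin at the bottom-left of its bounding rectangle.
Outer circle: ⌀175, A = 24052.8 mm², y = 87.5 mm, Ī = 46 038 598 mm⁴.
Bore (subtracted): ⌀137, A = 14741.1 mm², y = 87.5 mm, Ī = 17 292 276 mm⁴.
By symmetry the centroid is at mid-height, ȳ = 87.5 mm.
All pieces are centred on the horizontal centroidal axis, so I = ΣĪ (holes subtracted) = 28 746 322 mm⁴.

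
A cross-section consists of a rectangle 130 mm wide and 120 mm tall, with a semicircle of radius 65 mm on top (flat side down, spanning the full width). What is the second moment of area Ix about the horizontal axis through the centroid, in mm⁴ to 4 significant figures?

Break the section into simple shapes (no overlaps), measuring from the bottom-left corner of the bounding box.
Rectangular body: 130 × 120, A = 15 600 mm², y = 60 mm, Ī = 18 720 000 mm⁴.
Semicircular cap: semicircle r = 65, A = 6636.61 mm², y = 147.587 mm, Ī = 1 959 230 mm⁴.
Centroid: ȳ = ΣA·y / ΣA = 86.1407 mm.
Transfer each piece to the horizontal axis through the centroid using Ī + A·d² with d = y − 86.1407:
  rectangular body: d = -26.1407 mm → contributes +29 380 028 mm⁴
  semicircular cap: d = 61.4462 mm → contributes +27 016 649 mm⁴
Total I = 56 396 677 mm⁴.

Ix ≈ 5.640 × 10⁷ mm⁴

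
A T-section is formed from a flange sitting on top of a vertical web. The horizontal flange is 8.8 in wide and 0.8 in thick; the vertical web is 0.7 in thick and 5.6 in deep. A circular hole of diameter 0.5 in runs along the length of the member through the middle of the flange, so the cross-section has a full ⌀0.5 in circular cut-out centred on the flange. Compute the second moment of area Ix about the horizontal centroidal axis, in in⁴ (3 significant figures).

Ix ≈ 36.1 in⁴

Break the section into simple shapes (no overlaps), measuring from the bottom-left corner of the bounding box.
Flange: 8.8 × 0.8, A = 7.04 in², y = 6 in, Ī = 0.37547 in⁴.
Web: 0.7 × 5.6, A = 3.92 in², y = 2.8 in, Ī = 10.244 in⁴.
Hole (subtracted): ⌀0.5, A = 0.19635 in², y = 6 in, Ī = 0.003068 in⁴.
Centroid: ȳ = ΣA·y / ΣA = 4.8346 in.
Transfer each piece to the horizontal centroidal axis using Ī + A·d² with d = y − 4.8346:
  flange: d = 1.1654 in → contributes +9.937 in⁴
  web: d = -2.0346 in → contributes +26.471 in⁴
  hole: d = 1.1654 in → contributes −0.26974 in⁴
Total I = 36.139 in⁴.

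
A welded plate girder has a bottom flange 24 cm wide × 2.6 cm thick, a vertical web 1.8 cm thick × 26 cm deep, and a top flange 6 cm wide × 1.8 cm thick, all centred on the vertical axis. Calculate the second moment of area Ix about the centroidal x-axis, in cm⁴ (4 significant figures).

Ix ≈ 1.293 × 10⁴ cm⁴

Break the section into simple shapes (no overlaps), measuring from the bottom-left corner of the bounding box.
Bottom plate: 24 × 2.6, A = 62.4 cm², y = 1.3 cm, Ī = 35.152 cm⁴.
Web plate: 1.8 × 26, A = 46.8 cm², y = 15.6 cm, Ī = 2636.4 cm⁴.
Top plate: 6 × 1.8, A = 10.8 cm², y = 29.5 cm, Ī = 2.916 cm⁴.
Centroid: ȳ = ΣA·y / ΣA = 9.415 cm.
Transfer each piece to the centroidal x-axis using Ī + A·d² with d = y − 9.415:
  bottom plate: d = -8.115 cm → contributes +4144.39 cm⁴
  web plate: d = 6.185 cm → contributes +4426.7 cm⁴
  top plate: d = 20.085 cm → contributes +4359.71 cm⁴
Total I = 12930.8 cm⁴.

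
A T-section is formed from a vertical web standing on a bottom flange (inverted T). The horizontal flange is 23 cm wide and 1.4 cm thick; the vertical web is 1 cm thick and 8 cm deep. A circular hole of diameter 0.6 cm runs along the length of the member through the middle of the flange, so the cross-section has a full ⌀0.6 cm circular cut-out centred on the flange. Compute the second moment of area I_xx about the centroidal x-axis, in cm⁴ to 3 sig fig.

Decompose the section into non-overlapping parts with the origin at the bottom-left of its bounding rectangle.
Flange: 23 × 1.4, A = 32.2 cm², y = 0.7 cm, Ī = 5.2593 cm⁴.
Web: 1 × 8, A = 8 cm², y = 5.4 cm, Ī = 42.667 cm⁴.
Hole (subtracted): ⌀0.6, A = 0.28274 cm², y = 0.7 cm, Ī = 0.0063617 cm⁴.
Centroid: ȳ = ΣA·y / ΣA = 1.6419 cm.
Transfer each piece to the centroidal x-axis using Ī + A·d² with d = y − 1.6419:
  flange: d = -0.94195 cm → contributes +33.829 cm⁴
  web: d = 3.7581 cm → contributes +155.65 cm⁴
  hole: d = -0.94195 cm → contributes −0.25723 cm⁴
Total I = 189.22 cm⁴.

I_xx ≈ 189 cm⁴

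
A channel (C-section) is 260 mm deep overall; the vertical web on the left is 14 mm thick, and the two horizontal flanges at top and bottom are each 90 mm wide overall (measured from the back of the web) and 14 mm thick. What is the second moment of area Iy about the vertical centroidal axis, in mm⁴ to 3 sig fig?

Break the section into simple shapes (no overlaps), measuring from the bottom-left corner of the bounding box.
Web: 14 × 260, A = 3 640 mm², x = 7 mm, Ī = 59 453 mm⁴.
Top flange (beyond web): 76 × 14, A = 1 064 mm², x = 52 mm, Ī = 512 139 mm⁴.
Bottom flange (beyond web): 76 × 14, A = 1 064 mm², x = 52 mm, Ī = 512 139 mm⁴.
Centroid: x̄ = ΣA·x / ΣA = 23.602 mm.
Transfer each piece to the vertical centroidal axis using Ī + A·d² with d = x − 23.602:
  web: d = -16.602 mm → contributes +1 062 726 mm⁴
  top flange (beyond web): d = 28.398 mm → contributes +1 370 201 mm⁴
  bottom flange (beyond web): d = 28.398 mm → contributes +1 370 201 mm⁴
Total I = 3 803 129 mm⁴.

Iy ≈ 3.80 × 10⁶ mm⁴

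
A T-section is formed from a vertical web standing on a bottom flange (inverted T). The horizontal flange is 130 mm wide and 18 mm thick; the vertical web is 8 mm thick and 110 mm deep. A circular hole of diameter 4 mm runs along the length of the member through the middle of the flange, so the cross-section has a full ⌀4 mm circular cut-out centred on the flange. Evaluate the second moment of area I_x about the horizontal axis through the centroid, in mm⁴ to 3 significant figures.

Treat the section as a set of non-overlapping primitives; coordinates are from the bounding-box lower-left.
Flange: 130 × 18, A = 2 340 mm², y = 9 mm, Ī = 63 180 mm⁴.
Web: 8 × 110, A = 880 mm², y = 73 mm, Ī = 887 333 mm⁴.
Hole (subtracted): ⌀4, A = 12.566 mm², y = 9 mm, Ī = 12.566 mm⁴.
Centroid: ȳ = ΣA·y / ΣA = 26.559 mm.
Transfer each piece to the horizontal axis through the centroid using Ī + A·d² with d = y − 26.559:
  flange: d = -17.559 mm → contributes +784 662 mm⁴
  web: d = 46.441 mm → contributes +2 785 271 mm⁴
  hole: d = -17.559 mm → contributes −3887.1 mm⁴
Total I = 3 566 046 mm⁴.

I_x ≈ 3.57 × 10⁶ mm⁴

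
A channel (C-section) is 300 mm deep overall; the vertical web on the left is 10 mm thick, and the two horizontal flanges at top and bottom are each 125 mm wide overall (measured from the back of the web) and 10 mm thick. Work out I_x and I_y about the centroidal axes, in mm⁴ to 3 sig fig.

Decompose the section into non-overlapping parts with the origin at the bottom-left of its bounding rectangle.
Web: 10 × 300, A = 3 000 mm², y = 150 mm, Ī = 22 500 000 mm⁴.
Top flange (beyond web): 115 × 10, A = 1 150 mm², y = 295 mm, Ī = 9583.3 mm⁴.
Bottom flange (beyond web): 115 × 10, A = 1 150 mm², y = 5 mm, Ī = 9583.3 mm⁴.
By symmetry the centroid is at mid-height, ȳ = 150 mm.
Transfer each piece to the centroidal x-axis using Ī + A·d² with d = y − 150:
  web: d = 0 mm → contributes +22 500 000 mm⁴
  top flange (beyond web): d = 145 mm → contributes +24 188 333 mm⁴
  bottom flange (beyond web): d = -145 mm → contributes +24 188 333 mm⁴
Total I = 70 876 667 mm⁴.
For the y-axis: x̄ = 32.123 mm.
Repeating about the centroidal y-axis gives I_y = 7 645 287 mm⁴.

I_x ≈ 7.09 × 10⁷ mm⁴, I_y ≈ 7.65 × 10⁶ mm⁴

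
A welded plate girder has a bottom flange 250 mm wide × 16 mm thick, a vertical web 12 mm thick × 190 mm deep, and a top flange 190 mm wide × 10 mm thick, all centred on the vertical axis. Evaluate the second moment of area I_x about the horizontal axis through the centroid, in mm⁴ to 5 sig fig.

I_x ≈ 6.2371 × 10⁷ mm⁴

Decompose the section into non-overlapping parts with the origin at the bottom-left of its bounding rectangle.
Bottom plate: 250 × 16, A = 4 000 mm², y = 8 mm, Ī = 85333.33 mm⁴.
Web plate: 12 × 190, A = 2 280 mm², y = 111 mm, Ī = 6 859 000 mm⁴.
Top plate: 190 × 10, A = 1 900 mm², y = 211 mm, Ī = 15833.33 mm⁴.
Centroid: ȳ = ΣA·y / ΣA = 83.86064 mm.
Transfer each piece to the horizontal axis through the centroid using Ī + A·d² with d = y − 83.86064:
  bottom plate: d = -75.86064 mm → contributes +23 104 678 mm⁴
  web plate: d = 27.13936 mm → contributes +8 538 323 mm⁴
  top plate: d = 127.1394 mm → contributes +30 728 227 mm⁴
Total I = 62 371 228 mm⁴.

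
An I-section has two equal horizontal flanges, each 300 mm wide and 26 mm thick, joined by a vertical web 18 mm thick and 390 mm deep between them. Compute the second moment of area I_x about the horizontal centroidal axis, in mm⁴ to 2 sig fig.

I_x ≈ 7.6 × 10⁸ mm⁴

Treat the section as a set of non-overlapping primitives; coordinates are from the bounding-box lower-left.
Bottom flange: 300 × 26, A = 7 800 mm², y = 13 mm, Ī = 439 400 mm⁴.
Web: 18 × 390, A = 7 020 mm², y = 221 mm, Ī = 88 978 500 mm⁴.
Top flange: 300 × 26, A = 7 800 mm², y = 429 mm, Ī = 439 400 mm⁴.
By symmetry the centroid is at mid-height, ȳ = 221 mm.
Transfer each piece to the horizontal centroidal axis using Ī + A·d² with d = y − 221:
  bottom flange: d = -208 mm → contributes +337 898 600 mm⁴
  web: d = 0 mm → contributes +88 978 500 mm⁴
  top flange: d = 208 mm → contributes +337 898 600 mm⁴
Total I = 764 775 700 mm⁴.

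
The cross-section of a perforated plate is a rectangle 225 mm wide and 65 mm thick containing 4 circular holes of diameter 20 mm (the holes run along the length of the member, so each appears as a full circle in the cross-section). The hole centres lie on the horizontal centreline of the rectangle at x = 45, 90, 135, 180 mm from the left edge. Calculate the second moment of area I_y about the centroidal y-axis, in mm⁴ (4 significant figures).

I_y ≈ 5.849 × 10⁷ mm⁴

Treat the section as a set of non-overlapping primitives; coordinates are from the bounding-box lower-left.
Plate: 225 × 65, A = 14 625 mm², x = 112.5 mm, Ī = 61 699 219 mm⁴.
Hole 1 (subtracted): ⌀20, A = 314.159 mm², x = 45 mm, Ī = 7853.98 mm⁴.
Hole 2 (subtracted): ⌀20, A = 314.159 mm², x = 90 mm, Ī = 7853.98 mm⁴.
Hole 3 (subtracted): ⌀20, A = 314.159 mm², x = 135 mm, Ī = 7853.98 mm⁴.
Hole 4 (subtracted): ⌀20, A = 314.159 mm², x = 180 mm, Ī = 7853.98 mm⁴.
By symmetry the centroid is at mid-width, x̄ = 112.5 mm.
Transfer each piece to the centroidal y-axis using Ī + A·d² with d = x − 112.5:
  plate: d = 0 mm → contributes +61 699 219 mm⁴
  hole 1: d = -67.5 mm → contributes −1 439 242 mm⁴
  hole 2: d = -22.5 mm → contributes −166 897 mm⁴
  hole 3: d = 22.5 mm → contributes −166 897 mm⁴
  hole 4: d = 67.5 mm → contributes −1 439 242 mm⁴
Total I = 58 486 940 mm⁴.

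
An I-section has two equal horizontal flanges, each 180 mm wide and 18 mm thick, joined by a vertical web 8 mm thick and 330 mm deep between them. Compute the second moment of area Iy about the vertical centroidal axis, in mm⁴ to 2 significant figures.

Decompose the section into non-overlapping parts with the origin at the bottom-left of its bounding rectangle.
Bottom flange: 180 × 18, A = 3 240 mm², x = 90 mm, Ī = 8 748 000 mm⁴.
Web: 8 × 330, A = 2 640 mm², x = 90 mm, Ī = 14 080 mm⁴.
Top flange: 180 × 18, A = 3 240 mm², x = 90 mm, Ī = 8 748 000 mm⁴.
By symmetry the centroid is at mid-width, x̄ = 90 mm.
All pieces are centred on the vertical centroidal axis, so I = ΣĪ = 17 510 080 mm⁴.

Iy ≈ 1.8 × 10⁷ mm⁴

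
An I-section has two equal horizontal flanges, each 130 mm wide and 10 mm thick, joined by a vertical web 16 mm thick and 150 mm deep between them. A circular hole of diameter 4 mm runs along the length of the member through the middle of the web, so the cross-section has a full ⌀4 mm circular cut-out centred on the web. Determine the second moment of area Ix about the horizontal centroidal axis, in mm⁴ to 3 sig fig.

Break the section into simple shapes (no overlaps), measuring from the bottom-left corner of the bounding box.
Bottom flange: 130 × 10, A = 1 300 mm², y = 5 mm, Ī = 10 833 mm⁴.
Web: 16 × 150, A = 2 400 mm², y = 85 mm, Ī = 4 500 000 mm⁴.
Top flange: 130 × 10, A = 1 300 mm², y = 165 mm, Ī = 10 833 mm⁴.
Hole (subtracted): ⌀4, A = 12.566 mm², y = 85 mm, Ī = 12.566 mm⁴.
By symmetry the centroid is at mid-height, ȳ = 85 mm.
Transfer each piece to the horizontal centroidal axis using Ī + A·d² with d = y − 85:
  bottom flange: d = -80 mm → contributes +8 330 833 mm⁴
  web: d = 0 mm → contributes +4 500 000 mm⁴
  top flange: d = 80 mm → contributes +8 330 833 mm⁴
  hole: d = 0 mm → contributes −12.566 mm⁴
Total I = 21 161 654 mm⁴.

Ix ≈ 2.12 × 10⁷ mm⁴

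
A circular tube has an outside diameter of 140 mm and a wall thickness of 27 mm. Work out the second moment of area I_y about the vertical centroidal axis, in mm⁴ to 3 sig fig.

I_y ≈ 1.62 × 10⁷ mm⁴

Break the section into simple shapes (no overlaps), measuring from the bottom-left corner of the bounding box.
Outer circle: ⌀140, A = 15 394 mm², x = 70 mm, Ī = 18 857 410 mm⁴.
Bore (subtracted): ⌀86, A = 5808.8 mm², x = 70 mm, Ī = 2 685 120 mm⁴.
By symmetry the centroid is at mid-width, x̄ = 70 mm.
All pieces are centred on the vertical centroidal axis, so I = ΣĪ (holes subtracted) = 16 172 290 mm⁴.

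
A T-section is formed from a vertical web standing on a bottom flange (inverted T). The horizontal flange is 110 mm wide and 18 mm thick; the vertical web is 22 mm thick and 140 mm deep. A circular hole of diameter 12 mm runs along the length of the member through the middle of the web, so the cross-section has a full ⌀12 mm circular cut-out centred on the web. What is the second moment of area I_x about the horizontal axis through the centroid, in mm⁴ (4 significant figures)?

I_x ≈ 1.249 × 10⁷ mm⁴

Treat the section as a set of non-overlapping primitives; coordinates are from the bounding-box lower-left.
Flange: 110 × 18, A = 1 980 mm², y = 9 mm, Ī = 53 460 mm⁴.
Web: 22 × 140, A = 3 080 mm², y = 88 mm, Ī = 5 030 667 mm⁴.
Hole (subtracted): ⌀12, A = 113.097 mm², y = 88 mm, Ī = 1017.88 mm⁴.
Centroid: ȳ = ΣA·y / ΣA = 56.3802 mm.
Transfer each piece to the horizontal axis through the centroid using Ī + A·d² with d = y − 56.3802:
  flange: d = -47.3802 mm → contributes +4 498 332 mm⁴
  web: d = 31.6198 mm → contributes +8 110 084 mm⁴
  hole: d = 31.6198 mm → contributes −114 094 mm⁴
Total I = 12 494 322 mm⁴.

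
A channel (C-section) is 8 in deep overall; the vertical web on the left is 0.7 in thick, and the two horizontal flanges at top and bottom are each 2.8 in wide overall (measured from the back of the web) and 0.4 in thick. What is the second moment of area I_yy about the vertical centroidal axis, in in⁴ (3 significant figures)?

Decompose the section into non-overlapping parts with the origin at the bottom-left of its bounding rectangle.
Web: 0.7 × 8, A = 5.6 in², x = 0.35 in, Ī = 0.22867 in⁴.
Top flange (beyond web): 2.1 × 0.4, A = 0.84 in², x = 1.75 in, Ī = 0.3087 in⁴.
Bottom flange (beyond web): 2.1 × 0.4, A = 0.84 in², x = 1.75 in, Ī = 0.3087 in⁴.
Centroid: x̄ = ΣA·x / ΣA = 0.67308 in.
Transfer each piece to the vertical centroidal axis using Ī + A·d² with d = x − 0.67308:
  web: d = -0.32308 in → contributes +0.81319 in⁴
  top flange (beyond web): d = 1.0769 in → contributes +1.2829 in⁴
  bottom flange (beyond web): d = 1.0769 in → contributes +1.2829 in⁴
Total I = 3.379 in⁴.

I_yy ≈ 3.38 in⁴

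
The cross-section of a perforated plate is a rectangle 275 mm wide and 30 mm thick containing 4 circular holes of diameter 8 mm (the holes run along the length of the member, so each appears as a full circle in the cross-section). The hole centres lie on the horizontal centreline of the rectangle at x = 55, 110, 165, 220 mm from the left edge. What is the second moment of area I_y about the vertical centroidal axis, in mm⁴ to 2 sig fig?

I_y ≈ 5.1 × 10⁷ mm⁴

Decompose the section into non-overlapping parts with the origin at the bottom-left of its bounding rectangle.
Plate: 275 × 30, A = 8 250 mm², x = 137.5 mm, Ī = 51 992 188 mm⁴.
Hole 1 (subtracted): ⌀8, A = 50.27 mm², x = 55 mm, Ī = 201.1 mm⁴.
Hole 2 (subtracted): ⌀8, A = 50.27 mm², x = 110 mm, Ī = 201.1 mm⁴.
Hole 3 (subtracted): ⌀8, A = 50.27 mm², x = 165 mm, Ī = 201.1 mm⁴.
Hole 4 (subtracted): ⌀8, A = 50.27 mm², x = 220 mm, Ī = 201.1 mm⁴.
By symmetry the centroid is at mid-width, x̄ = 137.5 mm.
Transfer each piece to the vertical centroidal axis using Ī + A·d² with d = x − 137.5:
  plate: d = 0 mm → contributes +51 992 188 mm⁴
  hole 1: d = -82.5 mm → contributes −342 321 mm⁴
  hole 2: d = -27.5 mm → contributes −38 214 mm⁴
  hole 3: d = 27.5 mm → contributes −38 214 mm⁴
  hole 4: d = 82.5 mm → contributes −342 321 mm⁴
Total I = 51 231 118 mm⁴.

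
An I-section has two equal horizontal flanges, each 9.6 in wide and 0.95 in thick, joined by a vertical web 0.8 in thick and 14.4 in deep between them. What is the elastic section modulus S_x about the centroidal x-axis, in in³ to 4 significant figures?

S_x ≈ 156.4 in³

Break the section into simple shapes (no overlaps), measuring from the bottom-left corner of the bounding box.
Bottom flange: 9.6 × 0.95, A = 9.12 in², y = 0.475 in, Ī = 0.6859 in⁴.
Web: 0.8 × 14.4, A = 11.52 in², y = 8.15 in, Ī = 199.066 in⁴.
Top flange: 9.6 × 0.95, A = 9.12 in², y = 15.825 in, Ī = 0.6859 in⁴.
By symmetry the centroid is at mid-height, ȳ = 8.15 in.
Transfer each piece to the centroidal x-axis using Ī + A·d² with d = y − 8.15:
  bottom flange: d = -7.675 in → contributes +537.905 in⁴
  web: d = 0 in → contributes +199.066 in⁴
  top flange: d = 7.675 in → contributes +537.905 in⁴
Total I = 1274.88 in⁴.
Extreme fibre distance c = 8.15 in; S = I/c = 156.427 in³.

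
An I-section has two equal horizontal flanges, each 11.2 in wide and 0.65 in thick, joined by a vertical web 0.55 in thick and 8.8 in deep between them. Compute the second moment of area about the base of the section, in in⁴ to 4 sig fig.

I_base ≈ 851.6 in⁴

Split into non-overlapping primitives; take the origin at the lower-left of the bounding box.
Bottom flange: 11.2 × 0.65, A = 7.28 in², y = 0.325 in, Ī = 0.256317 in⁴.
Web: 0.55 × 8.8, A = 4.84 in², y = 5.05 in, Ī = 31.2341 in⁴.
Top flange: 11.2 × 0.65, A = 7.28 in², y = 9.775 in, Ī = 0.256317 in⁴.
Transfer each piece to the base of the section using Ī + A·d² with d = y − 0:
  bottom flange: d = 0.325 in → contributes +1.02527 in⁴
  web: d = 5.05 in → contributes +154.666 in⁴
  top flange: d = 9.775 in → contributes +695.865 in⁴
Total I = 851.556 in⁴.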